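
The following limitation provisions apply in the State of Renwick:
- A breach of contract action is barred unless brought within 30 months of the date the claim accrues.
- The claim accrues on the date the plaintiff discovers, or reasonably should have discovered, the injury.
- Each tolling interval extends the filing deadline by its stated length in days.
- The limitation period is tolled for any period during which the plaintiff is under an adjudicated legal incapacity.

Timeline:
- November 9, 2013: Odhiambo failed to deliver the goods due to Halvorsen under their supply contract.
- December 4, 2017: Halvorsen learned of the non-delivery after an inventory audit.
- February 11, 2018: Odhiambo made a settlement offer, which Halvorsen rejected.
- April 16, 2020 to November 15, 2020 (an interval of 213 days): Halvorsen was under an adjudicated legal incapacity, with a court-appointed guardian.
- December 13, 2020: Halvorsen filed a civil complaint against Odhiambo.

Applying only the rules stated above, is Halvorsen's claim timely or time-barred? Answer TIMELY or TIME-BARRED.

Accrual is tied to discovery, so the period began on December 4, 2017 rather than on November 9, 2013 when the act occurred.
Adding the 30 months base period to December 4, 2017 gives a deadline of June 4, 2020, before any tolling.
The plaintiff's legal incapacity from April 16, 2020 to November 15, 2020 tolled the period for 213 days, extending the deadline to January 3, 2021.
Nothing else in the chronology tolls or restarts the period.
Halvorsen filed on December 13, 2020, before the January 3, 2021 deadline, so the action is timely.

TIMELY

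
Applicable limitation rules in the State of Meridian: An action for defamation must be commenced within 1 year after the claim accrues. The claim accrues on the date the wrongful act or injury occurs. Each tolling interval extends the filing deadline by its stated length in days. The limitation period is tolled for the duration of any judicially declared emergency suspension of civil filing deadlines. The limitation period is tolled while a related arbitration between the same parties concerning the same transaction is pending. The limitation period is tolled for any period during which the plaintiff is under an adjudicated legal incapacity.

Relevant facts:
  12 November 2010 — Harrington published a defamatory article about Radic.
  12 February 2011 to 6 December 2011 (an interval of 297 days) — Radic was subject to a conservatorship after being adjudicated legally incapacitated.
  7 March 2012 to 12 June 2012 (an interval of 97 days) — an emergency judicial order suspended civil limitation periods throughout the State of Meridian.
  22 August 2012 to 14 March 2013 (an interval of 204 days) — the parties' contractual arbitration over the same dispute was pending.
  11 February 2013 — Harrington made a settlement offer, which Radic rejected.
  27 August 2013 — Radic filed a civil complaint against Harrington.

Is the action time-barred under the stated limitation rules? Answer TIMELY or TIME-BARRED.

TIME-BARRED

The claim accrued on 12 November 2010, when the wrongful act occurred.
1 year from 12 November 2010 is 12 November 2011.
The plaintiff's legal incapacity from 12 February 2011 to 6 December 2011 tolled the period for 297 days, extending the deadline to 4 September 2012.
Because the emergency suspension of filing deadlines ran from 7 March 2012 to 12 June 2012, the deadline is extended by 97 days to 10 December 2012.
Because the pending related arbitration ran from 22 August 2012 to 14 March 2013, the deadline is extended by 204 days to 2 July 2013.
Nothing else in the chronology tolls or restarts the period.
The 27 August 2013 filing falls after the 2 July 2013 deadline; the claim is time-barred.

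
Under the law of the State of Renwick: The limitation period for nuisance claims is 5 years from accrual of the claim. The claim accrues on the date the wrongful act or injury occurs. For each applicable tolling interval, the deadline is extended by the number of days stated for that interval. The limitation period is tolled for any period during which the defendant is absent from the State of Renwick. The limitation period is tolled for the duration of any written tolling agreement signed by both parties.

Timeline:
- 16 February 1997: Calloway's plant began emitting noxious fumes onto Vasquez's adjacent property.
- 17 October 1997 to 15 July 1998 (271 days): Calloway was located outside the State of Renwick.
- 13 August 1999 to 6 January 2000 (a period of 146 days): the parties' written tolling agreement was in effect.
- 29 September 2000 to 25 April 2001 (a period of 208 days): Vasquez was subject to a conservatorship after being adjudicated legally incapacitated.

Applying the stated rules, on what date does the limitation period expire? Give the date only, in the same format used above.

9 April 2003

The claim accrued on 16 February 1997, when the wrongful act occurred.
Adding the 5 years base period to 16 February 1997 gives a deadline of 16 February 2002, before any tolling.
Because the defendant's absence from the jurisdiction ran from 17 October 1997 to 15 July 1998, the deadline is extended by 271 days to 14 November 2002.
Because the written tolling agreement ran from 13 August 1999 to 6 January 2000, the deadline is extended by 146 days to 9 April 2003.
No stated provision tolls the period for the plaintiff's incapacity, so the interval from 29 September 2000 to 25 April 2001 has no effect on the deadline.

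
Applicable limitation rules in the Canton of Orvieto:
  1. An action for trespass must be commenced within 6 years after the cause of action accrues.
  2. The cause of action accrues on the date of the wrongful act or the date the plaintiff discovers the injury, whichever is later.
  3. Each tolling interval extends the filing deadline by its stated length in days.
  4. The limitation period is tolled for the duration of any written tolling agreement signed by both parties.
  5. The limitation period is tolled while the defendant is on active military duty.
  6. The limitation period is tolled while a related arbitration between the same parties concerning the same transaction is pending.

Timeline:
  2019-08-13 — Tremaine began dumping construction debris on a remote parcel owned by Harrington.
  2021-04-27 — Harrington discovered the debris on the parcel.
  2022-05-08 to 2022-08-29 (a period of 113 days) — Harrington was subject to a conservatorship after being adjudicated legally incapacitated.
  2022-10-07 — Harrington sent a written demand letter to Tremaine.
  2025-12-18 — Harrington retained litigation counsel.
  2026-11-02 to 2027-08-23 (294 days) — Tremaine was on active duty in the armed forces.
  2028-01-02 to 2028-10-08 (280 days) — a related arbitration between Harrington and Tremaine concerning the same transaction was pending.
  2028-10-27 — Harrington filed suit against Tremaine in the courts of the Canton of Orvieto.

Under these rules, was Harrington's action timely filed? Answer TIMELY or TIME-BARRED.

Taking the later of the act (2019-08-13) and discovery (2021-04-27), the claim accrued on 2021-04-27.
The untolled deadline — 6 years after 2021-04-27 — is 2027-04-27.
The defendant's active military service from 2026-11-02 to 2027-08-23 tolled the period for 294 days, extending the deadline to 2028-02-15.
Because the pending related arbitration ran from 2028-01-02 to 2028-10-08, the deadline is extended by 280 days to 2028-11-21.
The plaintiff's legal incapacity from 2022-05-08 to 2022-08-29 does not toll the period, because no stated rule makes the plaintiff's incapacity a tolling event.
The other events in the timeline have no effect on the limitation period under the stated rules.
Harrington filed on 2028-10-27, before the 2028-11-21 deadline, so the action is timely.

TIMELY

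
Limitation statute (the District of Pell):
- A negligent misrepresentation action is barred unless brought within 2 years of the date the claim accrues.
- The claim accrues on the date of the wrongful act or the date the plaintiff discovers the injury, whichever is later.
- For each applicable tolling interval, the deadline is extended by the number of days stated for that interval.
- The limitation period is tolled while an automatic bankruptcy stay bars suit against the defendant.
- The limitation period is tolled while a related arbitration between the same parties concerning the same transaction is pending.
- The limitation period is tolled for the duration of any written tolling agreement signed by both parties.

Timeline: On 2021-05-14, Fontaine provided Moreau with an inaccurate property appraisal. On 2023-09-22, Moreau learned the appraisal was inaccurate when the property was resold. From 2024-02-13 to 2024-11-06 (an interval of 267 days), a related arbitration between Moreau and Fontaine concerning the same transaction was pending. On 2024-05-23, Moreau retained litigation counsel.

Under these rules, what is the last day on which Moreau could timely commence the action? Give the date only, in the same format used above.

Because discovery on 2023-09-22 post-dates the 2021-05-14 act, accrual under the later-of rule falls on 2023-09-22.
The untolled deadline — 2 years after 2023-09-22 — is 2025-09-22.
The period was tolled for 267 days by the pending related arbitration (2024-02-13 to 2024-11-06), pushing the deadline to 2026-06-16.
None of the other events listed affects the running of the period under the stated rules.

2026-06-16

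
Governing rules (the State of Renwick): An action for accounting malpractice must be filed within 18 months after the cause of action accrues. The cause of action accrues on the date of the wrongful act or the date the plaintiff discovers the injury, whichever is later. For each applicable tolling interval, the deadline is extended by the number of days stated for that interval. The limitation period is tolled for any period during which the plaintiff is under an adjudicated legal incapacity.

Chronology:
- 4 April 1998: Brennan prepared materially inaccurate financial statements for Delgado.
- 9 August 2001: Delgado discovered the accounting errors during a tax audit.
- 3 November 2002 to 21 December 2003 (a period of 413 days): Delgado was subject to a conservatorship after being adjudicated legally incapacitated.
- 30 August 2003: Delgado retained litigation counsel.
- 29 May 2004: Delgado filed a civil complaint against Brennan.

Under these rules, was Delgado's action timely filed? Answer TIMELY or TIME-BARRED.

The claim accrued on 9 August 2001 — the later of the 4 April 1998 act and the 9 August 2001 discovery.
The untolled deadline — 18 months after 9 August 2001 — is 9 February 2003.
Because the plaintiff's legal incapacity ran from 3 November 2002 to 21 December 2003, the deadline is extended by 413 days to 28 March 2004.
The other events in the timeline have no effect on the limitation period under the stated rules.
Delgado filed on 29 May 2004, after the 28 March 2004 deadline, so the action is time-barred.

TIME-BARRED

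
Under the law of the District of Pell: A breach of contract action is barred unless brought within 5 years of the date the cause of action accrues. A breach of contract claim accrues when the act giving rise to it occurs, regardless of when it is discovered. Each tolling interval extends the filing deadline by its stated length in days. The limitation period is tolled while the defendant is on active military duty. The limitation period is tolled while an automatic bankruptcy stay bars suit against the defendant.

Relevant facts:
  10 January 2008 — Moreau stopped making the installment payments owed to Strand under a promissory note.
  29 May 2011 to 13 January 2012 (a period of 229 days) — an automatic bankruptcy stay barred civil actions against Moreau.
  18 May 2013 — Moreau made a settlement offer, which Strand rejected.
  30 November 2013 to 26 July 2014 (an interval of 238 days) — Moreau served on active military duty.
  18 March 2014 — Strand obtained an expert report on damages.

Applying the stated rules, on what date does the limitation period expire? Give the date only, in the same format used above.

The cause of action accrued on 10 January 2008, the date of the act.
Adding the 5 years base period to 10 January 2008 gives a deadline of 10 January 2013, before any tolling.
Because the automatic bankruptcy stay ran from 29 May 2011 to 13 January 2012, the deadline is extended by 229 days to 27 August 2013.
By the time the defendant's active military service began on 30 November 2013, the limitation period had already expired on 27 August 2013; that interval cannot revive it.
The other events in the timeline have no effect on the limitation period under the stated rules.

27 August 2013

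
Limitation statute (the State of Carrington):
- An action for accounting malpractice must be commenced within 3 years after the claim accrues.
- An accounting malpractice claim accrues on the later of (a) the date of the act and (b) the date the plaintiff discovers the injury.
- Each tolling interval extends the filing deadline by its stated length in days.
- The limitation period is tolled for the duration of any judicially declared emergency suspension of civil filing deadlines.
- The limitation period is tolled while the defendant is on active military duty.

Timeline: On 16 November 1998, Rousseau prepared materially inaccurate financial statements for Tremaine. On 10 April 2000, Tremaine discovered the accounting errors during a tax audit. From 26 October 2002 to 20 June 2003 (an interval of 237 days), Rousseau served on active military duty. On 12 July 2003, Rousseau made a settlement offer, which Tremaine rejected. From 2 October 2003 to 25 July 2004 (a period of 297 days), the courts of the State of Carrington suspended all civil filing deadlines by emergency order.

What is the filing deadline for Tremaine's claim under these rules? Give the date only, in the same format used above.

Because discovery on 10 April 2000 post-dates the 16 November 1998 act, accrual under the later-of rule falls on 10 April 2000.
The untolled deadline — 3 years after 10 April 2000 — is 10 April 2003.
Because the defendant's active military service ran from 26 October 2002 to 20 June 2003, the deadline is extended by 237 days to 3 December 2003.
Because the emergency suspension of filing deadlines ran from 2 October 2003 to 25 July 2004, the deadline is extended by 297 days to 25 September 2004.
None of the other events listed affects the running of the period under the stated rules.

25 September 2004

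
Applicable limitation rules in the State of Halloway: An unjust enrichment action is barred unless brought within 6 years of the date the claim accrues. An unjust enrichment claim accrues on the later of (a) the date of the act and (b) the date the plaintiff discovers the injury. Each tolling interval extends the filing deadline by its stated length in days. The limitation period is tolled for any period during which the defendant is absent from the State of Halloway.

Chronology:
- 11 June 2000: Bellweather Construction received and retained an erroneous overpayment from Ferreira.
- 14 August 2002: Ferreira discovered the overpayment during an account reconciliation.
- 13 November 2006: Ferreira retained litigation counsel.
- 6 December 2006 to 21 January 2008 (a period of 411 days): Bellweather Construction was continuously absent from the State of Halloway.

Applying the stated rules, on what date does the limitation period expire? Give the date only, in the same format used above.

29 September 2009

Taking the later of the act (11 June 2000) and discovery (14 August 2002), the claim accrued on 14 August 2002.
6 years from 14 August 2002 is 14 August 2008.
Because the defendant's absence from the jurisdiction ran from 6 December 2006 to 21 January 2008, the deadline is extended by 411 days to 29 September 2009.
The other events in the timeline have no effect on the limitation period under the stated rules.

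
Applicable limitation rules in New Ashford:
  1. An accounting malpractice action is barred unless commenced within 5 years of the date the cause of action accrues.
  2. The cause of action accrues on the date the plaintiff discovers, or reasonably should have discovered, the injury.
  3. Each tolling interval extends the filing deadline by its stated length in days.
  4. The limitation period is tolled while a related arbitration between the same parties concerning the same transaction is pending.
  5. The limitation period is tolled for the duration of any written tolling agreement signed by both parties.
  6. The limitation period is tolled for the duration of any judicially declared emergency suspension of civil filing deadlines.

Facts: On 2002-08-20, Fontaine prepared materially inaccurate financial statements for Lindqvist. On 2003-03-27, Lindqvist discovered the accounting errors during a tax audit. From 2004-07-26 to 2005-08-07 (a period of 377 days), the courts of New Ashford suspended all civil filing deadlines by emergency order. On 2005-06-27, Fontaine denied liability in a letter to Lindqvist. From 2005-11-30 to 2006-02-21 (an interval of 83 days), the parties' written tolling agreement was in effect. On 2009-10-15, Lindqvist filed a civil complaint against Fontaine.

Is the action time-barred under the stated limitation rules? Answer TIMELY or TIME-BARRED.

TIME-BARRED

The claim did not accrue until Lindqvist discovered the injury on 2003-03-27; the 2002-08-20 act date does not start the clock under the stated rule.
The untolled deadline — 5 years after 2003-03-27 — is 2008-03-27.
Because the emergency suspension of filing deadlines ran from 2004-07-26 to 2005-08-07, the deadline is extended by 377 days to 2009-04-08.
The period was tolled for 83 days by the written tolling agreement (2005-11-30 to 2006-02-21), pushing the deadline to 2009-06-30.
Nothing else in the chronology tolls or restarts the period.
Filing on 2009-10-15 missed the 2009-06-30 deadline — the action is time-barred.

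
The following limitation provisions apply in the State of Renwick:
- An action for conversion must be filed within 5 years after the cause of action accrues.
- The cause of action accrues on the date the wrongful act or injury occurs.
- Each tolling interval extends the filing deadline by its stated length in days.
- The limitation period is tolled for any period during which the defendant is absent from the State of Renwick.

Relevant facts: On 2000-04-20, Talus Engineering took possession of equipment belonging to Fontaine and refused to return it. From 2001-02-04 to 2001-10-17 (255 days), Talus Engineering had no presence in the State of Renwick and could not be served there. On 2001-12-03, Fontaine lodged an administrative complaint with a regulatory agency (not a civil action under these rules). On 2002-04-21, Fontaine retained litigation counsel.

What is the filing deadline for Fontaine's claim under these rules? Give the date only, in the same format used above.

2005-12-31

The cause of action accrued on 2000-04-20, the date of the act.
The untolled deadline — 5 years after 2000-04-20 — is 2005-04-20.
The defendant's absence from the jurisdiction from 2001-02-04 to 2001-10-17 tolled the period for 255 days, extending the deadline to 2005-12-31.
None of the other events listed affects the running of the period under the stated rules.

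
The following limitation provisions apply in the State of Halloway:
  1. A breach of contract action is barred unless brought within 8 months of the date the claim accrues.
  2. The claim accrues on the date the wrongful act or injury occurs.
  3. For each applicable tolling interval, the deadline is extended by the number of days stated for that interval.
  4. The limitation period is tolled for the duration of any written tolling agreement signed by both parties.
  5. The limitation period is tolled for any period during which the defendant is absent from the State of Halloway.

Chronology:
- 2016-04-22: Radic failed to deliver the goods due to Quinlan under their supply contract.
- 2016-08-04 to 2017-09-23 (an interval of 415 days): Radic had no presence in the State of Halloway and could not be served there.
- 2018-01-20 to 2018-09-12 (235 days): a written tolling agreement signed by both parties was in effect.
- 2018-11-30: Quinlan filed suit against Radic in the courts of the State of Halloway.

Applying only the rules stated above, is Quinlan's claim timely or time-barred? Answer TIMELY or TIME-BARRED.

TIME-BARRED

The claim accrued on 2016-04-22, when the wrongful act occurred.
8 months from 2016-04-22 is 2016-12-22.
Because the defendant's absence from the jurisdiction ran from 2016-08-04 to 2017-09-23, the deadline is extended by 415 days to 2018-02-10.
Because the written tolling agreement ran from 2018-01-20 to 2018-09-12, the deadline is extended by 235 days to 2018-10-03.
Filing on 2018-11-30 missed the 2018-10-03 deadline — the action is time-barred.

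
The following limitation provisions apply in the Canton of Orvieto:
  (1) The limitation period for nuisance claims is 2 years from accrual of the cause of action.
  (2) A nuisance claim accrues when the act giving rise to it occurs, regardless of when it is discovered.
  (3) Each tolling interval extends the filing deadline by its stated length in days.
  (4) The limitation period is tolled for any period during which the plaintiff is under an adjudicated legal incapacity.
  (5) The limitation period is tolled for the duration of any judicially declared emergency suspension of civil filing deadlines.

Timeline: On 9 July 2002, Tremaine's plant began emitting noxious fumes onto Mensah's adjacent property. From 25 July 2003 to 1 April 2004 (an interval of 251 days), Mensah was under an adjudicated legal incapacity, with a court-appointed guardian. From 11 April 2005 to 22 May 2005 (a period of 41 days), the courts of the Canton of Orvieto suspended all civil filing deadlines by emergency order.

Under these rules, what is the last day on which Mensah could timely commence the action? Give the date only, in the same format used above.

17 March 2005

The claim accrued on 9 July 2002, when the wrongful act occurred.
Adding the 2 years base period to 9 July 2002 gives a deadline of 9 July 2004, before any tolling.
Because the plaintiff's legal incapacity ran from 25 July 2003 to 1 April 2004, the deadline is extended by 251 days to 17 March 2005.
The emergency suspension of filing deadlines starting 11 April 2005 came too late — the period had run on 17 March 2005 — and so does not extend the deadline.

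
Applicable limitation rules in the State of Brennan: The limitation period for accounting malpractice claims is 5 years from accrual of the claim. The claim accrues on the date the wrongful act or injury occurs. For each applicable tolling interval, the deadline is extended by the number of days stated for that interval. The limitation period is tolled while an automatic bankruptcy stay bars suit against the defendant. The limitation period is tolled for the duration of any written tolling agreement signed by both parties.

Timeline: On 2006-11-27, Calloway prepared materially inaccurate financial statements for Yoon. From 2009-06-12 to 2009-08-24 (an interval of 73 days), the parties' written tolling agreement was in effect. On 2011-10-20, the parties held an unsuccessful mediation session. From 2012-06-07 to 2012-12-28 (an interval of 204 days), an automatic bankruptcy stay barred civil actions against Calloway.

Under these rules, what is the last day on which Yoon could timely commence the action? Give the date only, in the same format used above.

The claim accrued on 2006-11-27, when the wrongful act occurred.
5 years from 2006-11-27 is 2011-11-27.
The period was tolled for 73 days by the written tolling agreement (2009-06-12 to 2009-08-24), pushing the deadline to 2012-02-08.
The automatic bankruptcy stay starting 2012-06-07 came too late — the period had run on 2012-02-08 — and so does not extend the deadline.
The other events in the timeline have no effect on the limitation period under the stated rules.

2012-02-08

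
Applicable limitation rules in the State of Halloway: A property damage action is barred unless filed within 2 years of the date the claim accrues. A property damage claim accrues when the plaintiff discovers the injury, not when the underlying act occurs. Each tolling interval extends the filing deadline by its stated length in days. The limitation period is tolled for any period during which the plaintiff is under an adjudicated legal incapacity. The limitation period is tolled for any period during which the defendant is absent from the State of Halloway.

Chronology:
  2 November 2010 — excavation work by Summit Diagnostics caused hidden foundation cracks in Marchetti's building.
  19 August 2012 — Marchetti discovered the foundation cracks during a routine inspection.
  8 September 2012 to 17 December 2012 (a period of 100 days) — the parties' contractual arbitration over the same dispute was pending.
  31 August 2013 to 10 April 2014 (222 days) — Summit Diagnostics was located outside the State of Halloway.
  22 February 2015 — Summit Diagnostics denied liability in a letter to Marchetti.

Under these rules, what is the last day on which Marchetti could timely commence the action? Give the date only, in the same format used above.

The claim did not accrue until Marchetti discovered the injury on 19 August 2012; the 2 November 2010 act date does not start the clock under the stated rule.
The untolled deadline — 2 years after 19 August 2012 — is 19 August 2014.
Because the defendant's absence from the jurisdiction ran from 31 August 2013 to 10 April 2014, the deadline is extended by 222 days to 29 March 2015.
No stated provision tolls the period for a pending arbitration, so the interval from 8 September 2012 to 17 December 2012 has no effect on the deadline.
None of the other events listed affects the running of the period under the stated rules.

29 March 2015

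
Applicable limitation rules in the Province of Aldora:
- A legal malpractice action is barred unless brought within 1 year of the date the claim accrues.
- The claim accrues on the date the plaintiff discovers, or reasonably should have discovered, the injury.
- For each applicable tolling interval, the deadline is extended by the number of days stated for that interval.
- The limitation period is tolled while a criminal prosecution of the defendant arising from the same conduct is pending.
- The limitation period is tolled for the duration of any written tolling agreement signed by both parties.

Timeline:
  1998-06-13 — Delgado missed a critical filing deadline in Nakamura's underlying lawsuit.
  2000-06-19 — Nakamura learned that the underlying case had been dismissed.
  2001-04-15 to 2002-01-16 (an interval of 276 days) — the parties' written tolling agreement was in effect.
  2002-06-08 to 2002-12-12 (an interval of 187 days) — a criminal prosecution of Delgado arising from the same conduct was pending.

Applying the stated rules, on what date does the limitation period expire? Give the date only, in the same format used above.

2002-03-22

The claim did not accrue until Nakamura discovered the injury on 2000-06-19; the 1998-06-13 act date does not start the clock under the stated rule.
Adding the 1 year base period to 2000-06-19 gives a deadline of 2001-06-19, before any tolling.
The period was tolled for 276 days by the written tolling agreement (2001-04-15 to 2002-01-16), pushing the deadline to 2002-03-22.
The pending criminal prosecution from 2002-06-08 to 2002-12-12 began after the period had already run on 2002-03-22, so it has no tolling effect.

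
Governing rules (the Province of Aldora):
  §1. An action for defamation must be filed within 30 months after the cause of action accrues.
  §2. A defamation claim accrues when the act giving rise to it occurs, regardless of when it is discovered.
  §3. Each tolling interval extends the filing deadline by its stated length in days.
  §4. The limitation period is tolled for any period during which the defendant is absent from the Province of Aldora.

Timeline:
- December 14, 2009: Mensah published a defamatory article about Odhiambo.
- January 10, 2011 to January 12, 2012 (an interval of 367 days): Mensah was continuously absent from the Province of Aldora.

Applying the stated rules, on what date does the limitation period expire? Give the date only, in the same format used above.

The cause of action accrued on December 14, 2009, the date of the act.
30 months from December 14, 2009 is June 14, 2012.
Because the defendant's absence from the jurisdiction ran from January 10, 2011 to January 12, 2012, the deadline is extended by 367 days to June 16, 2013.

June 16, 2013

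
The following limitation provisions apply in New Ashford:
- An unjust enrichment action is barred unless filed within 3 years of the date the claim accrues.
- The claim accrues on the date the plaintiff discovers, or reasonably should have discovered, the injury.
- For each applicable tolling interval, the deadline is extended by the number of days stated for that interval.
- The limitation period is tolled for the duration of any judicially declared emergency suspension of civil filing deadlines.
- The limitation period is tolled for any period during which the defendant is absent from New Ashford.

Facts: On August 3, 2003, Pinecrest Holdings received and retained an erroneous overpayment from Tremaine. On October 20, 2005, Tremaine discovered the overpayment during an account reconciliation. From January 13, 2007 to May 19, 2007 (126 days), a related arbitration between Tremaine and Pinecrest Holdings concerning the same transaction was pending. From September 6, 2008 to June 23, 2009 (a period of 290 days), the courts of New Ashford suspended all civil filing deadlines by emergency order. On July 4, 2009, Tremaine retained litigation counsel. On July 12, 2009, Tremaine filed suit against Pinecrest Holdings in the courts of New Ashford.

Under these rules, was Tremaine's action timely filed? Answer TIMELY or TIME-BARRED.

The claim did not accrue until Tremaine discovered the injury on October 20, 2005; the August 3, 2003 act date does not start the clock under the stated rule.
The untolled deadline — 3 years after October 20, 2005 — is October 20, 2008.
The emergency suspension of filing deadlines from September 6, 2008 to June 23, 2009 tolled the period for 290 days, extending the deadline to August 6, 2009.
Although a pending arbitration ran from January 13, 2007 to May 19, 2007, the stated rules do not make that a tolling event, so it is disregarded.
None of the other events listed affects the running of the period under the stated rules.
Filing on July 12, 2009 beat the August 6, 2009 deadline — the action is timely.

TIMELY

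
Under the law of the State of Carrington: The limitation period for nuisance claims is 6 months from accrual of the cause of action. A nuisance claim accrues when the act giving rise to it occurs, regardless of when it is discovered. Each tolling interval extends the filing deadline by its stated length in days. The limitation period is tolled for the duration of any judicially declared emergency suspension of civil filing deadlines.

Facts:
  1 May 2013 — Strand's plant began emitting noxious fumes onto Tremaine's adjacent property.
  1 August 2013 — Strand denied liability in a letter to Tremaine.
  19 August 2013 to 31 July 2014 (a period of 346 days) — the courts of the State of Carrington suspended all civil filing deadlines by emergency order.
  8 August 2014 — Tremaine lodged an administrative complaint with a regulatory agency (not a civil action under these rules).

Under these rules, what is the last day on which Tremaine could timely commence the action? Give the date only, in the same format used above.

13 October 2014

The claim accrued on 1 May 2013, when the wrongful act occurred.
6 months from 1 May 2013 is 1 November 2013.
The period was tolled for 346 days by the emergency suspension of filing deadlines (19 August 2013 to 31 July 2014), pushing the deadline to 13 October 2014.
None of the other events listed affects the running of the period under the stated rules.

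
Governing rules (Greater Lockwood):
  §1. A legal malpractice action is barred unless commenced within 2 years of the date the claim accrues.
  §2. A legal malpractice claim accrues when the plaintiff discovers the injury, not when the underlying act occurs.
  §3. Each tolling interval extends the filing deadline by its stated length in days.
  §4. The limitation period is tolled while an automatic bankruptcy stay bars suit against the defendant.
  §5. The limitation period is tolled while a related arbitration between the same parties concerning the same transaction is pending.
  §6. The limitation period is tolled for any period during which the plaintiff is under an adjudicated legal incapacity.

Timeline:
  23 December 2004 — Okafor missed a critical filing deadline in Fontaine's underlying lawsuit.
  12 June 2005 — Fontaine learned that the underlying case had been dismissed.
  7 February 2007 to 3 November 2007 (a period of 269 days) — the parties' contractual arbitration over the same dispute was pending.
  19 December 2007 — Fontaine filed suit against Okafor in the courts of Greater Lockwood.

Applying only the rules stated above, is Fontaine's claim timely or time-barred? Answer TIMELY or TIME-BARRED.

TIMELY

Under the discovery rule, the claim accrued on 12 June 2005, when Fontaine discovered the injury — not on the 23 December 2004 date of the underlying act.
2 years from 12 June 2005 is 12 June 2007.
Because the pending related arbitration ran from 7 February 2007 to 3 November 2007, the deadline is extended by 269 days to 7 March 2008.
The 19 December 2007 filing precedes the 7 March 2008 deadline; the claim is timely.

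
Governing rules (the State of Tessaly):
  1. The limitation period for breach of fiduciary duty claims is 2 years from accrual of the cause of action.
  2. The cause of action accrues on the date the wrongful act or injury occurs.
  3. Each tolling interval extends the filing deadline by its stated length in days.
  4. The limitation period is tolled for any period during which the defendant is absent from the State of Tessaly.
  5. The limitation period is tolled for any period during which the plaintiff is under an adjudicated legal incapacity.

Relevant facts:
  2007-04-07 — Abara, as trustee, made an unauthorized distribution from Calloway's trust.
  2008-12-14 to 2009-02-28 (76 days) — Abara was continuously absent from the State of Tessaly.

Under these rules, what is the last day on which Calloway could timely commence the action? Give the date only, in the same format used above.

2009-06-22

The limitation period began to run on 2007-04-07.
Adding the 2 years base period to 2007-04-07 gives a deadline of 2009-04-07, before any tolling.
Because the defendant's absence from the jurisdiction ran from 2008-12-14 to 2009-02-28, the deadline is extended by 76 days to 2009-06-22.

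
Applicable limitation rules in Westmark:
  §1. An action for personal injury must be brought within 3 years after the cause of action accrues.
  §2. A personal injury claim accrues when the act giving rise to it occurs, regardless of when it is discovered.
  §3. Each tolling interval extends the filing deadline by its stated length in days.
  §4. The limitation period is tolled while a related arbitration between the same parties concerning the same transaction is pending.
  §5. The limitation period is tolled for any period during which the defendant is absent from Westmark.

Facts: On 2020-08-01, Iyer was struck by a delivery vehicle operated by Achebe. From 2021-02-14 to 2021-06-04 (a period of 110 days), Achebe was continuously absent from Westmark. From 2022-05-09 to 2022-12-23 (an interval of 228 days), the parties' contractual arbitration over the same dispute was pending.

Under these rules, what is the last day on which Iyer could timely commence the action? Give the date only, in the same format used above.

2024-07-04

The limitation period began to run on 2020-08-01.
Adding the 3 years base period to 2020-08-01 gives a deadline of 2023-08-01, before any tolling.
The defendant's absence from the jurisdiction from 2021-02-14 to 2021-06-04 tolled the period for 110 days, extending the deadline to 2023-11-19.
The period was tolled for 228 days by the pending related arbitration (2022-05-09 to 2022-12-23), pushing the deadline to 2024-07-04.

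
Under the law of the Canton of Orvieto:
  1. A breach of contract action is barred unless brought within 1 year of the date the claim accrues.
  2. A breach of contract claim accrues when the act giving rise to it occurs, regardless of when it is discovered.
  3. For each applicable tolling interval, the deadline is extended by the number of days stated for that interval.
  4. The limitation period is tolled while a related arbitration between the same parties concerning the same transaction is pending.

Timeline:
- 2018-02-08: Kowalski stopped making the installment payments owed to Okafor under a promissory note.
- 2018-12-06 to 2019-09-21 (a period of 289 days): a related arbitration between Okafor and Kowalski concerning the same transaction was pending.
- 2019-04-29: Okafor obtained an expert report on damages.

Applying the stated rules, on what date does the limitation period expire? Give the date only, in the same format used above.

2019-11-24

The limitation period began to run on 2018-02-08.
Adding the 1 year base period to 2018-02-08 gives a deadline of 2019-02-08, before any tolling.
Because the pending related arbitration ran from 2018-12-06 to 2019-09-21, the deadline is extended by 289 days to 2019-11-24.
None of the other events listed affects the running of the period under the stated rules.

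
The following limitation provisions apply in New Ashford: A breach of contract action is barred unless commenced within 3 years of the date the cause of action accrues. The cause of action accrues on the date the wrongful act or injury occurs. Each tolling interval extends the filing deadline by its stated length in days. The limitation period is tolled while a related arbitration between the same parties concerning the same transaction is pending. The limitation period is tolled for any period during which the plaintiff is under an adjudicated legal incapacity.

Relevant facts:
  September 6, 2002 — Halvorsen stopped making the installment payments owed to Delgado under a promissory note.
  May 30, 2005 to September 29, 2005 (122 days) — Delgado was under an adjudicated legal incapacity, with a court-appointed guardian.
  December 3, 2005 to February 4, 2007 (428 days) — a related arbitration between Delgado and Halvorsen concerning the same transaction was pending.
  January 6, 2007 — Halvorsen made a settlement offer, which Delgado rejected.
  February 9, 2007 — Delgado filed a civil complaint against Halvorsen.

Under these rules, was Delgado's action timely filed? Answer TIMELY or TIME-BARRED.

TIMELY

The cause of action accrued on September 6, 2002, the date of the act.
Adding the 3 years base period to September 6, 2002 gives a deadline of September 6, 2005, before any tolling.
Because the plaintiff's legal incapacity ran from May 30, 2005 to September 29, 2005, the deadline is extended by 122 days to January 6, 2006.
Because the pending related arbitration ran from December 3, 2005 to February 4, 2007, the deadline is extended by 428 days to March 10, 2007.
The other events in the timeline have no effect on the limitation period under the stated rules.
The February 9, 2007 filing precedes the March 10, 2007 deadline; the claim is timely.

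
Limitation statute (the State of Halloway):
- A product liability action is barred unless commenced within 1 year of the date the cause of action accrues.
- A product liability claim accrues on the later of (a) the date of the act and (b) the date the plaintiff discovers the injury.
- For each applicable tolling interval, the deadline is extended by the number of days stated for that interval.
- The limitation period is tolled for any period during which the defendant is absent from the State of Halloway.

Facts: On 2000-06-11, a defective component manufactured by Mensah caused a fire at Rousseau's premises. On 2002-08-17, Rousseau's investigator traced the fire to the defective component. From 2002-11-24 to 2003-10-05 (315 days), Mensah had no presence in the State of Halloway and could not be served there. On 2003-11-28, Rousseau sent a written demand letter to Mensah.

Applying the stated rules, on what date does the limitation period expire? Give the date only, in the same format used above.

Because discovery on 2002-08-17 post-dates the 2000-06-11 act, accrual under the later-of rule falls on 2002-08-17.
Adding the 1 year base period to 2002-08-17 gives a deadline of 2003-08-17, before any tolling.
The period was tolled for 315 days by the defendant's absence from the jurisdiction (2002-11-24 to 2003-10-05), pushing the deadline to 2004-06-27.
The other events in the timeline have no effect on the limitation period under the stated rules.

2004-06-27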